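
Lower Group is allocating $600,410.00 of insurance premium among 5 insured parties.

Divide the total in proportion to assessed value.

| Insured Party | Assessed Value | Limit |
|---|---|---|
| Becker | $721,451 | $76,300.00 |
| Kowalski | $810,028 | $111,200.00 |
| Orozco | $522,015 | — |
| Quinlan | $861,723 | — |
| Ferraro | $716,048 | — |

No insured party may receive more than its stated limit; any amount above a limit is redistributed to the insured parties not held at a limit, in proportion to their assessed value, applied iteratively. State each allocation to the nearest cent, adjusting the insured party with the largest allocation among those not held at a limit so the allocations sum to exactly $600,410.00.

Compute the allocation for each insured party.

Combined assessed value = 3,631,265.
Unconstrained shares: Becker 119,288.0153; Kowalski 133,933.7425; Orozco 86,312.3529; Quinlan 142,481.2308; Ferraro 118,394.6585.
Cap binds for Becker ($76,300.00), Kowalski ($111,200.00); balance $412,910.00 reallocated over remaining assessed value 2,099,786.
Shares after redistribution: Orozco 102,651.0386 → $102,651.04; Quinlan 169,452.5270 → $169,452.53; Ferraro 140,806.4344 → $140,806.43.

Becker: $76,300.00; Kowalski: $111,200.00; Orozco: $102,651.04; Quinlan: $169,452.53; Ferraro: $140,806.43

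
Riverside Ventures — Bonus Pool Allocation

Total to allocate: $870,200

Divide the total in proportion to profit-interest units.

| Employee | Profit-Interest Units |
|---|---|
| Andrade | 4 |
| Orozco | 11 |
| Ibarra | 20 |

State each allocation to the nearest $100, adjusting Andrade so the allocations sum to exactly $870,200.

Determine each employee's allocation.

Andrade: $99,400 · Orozco: $273,500 · Ibarra: $497,300

Combined profit-interest units = 35.
Raw shares: Andrade 4/35 × $870,200 = 99,451.43; Orozco 11/35 × $870,200 = 273,491.43; Ibarra 20/35 × $870,200 = 497,257.14.
After rounding ($100): Andrade $99,500; Orozco $273,500; Ibarra $497,300. Sum = $870,300.
Difference $870,200 − $870,300 = −$100 applied to Andrade: Andrade becomes $99,400.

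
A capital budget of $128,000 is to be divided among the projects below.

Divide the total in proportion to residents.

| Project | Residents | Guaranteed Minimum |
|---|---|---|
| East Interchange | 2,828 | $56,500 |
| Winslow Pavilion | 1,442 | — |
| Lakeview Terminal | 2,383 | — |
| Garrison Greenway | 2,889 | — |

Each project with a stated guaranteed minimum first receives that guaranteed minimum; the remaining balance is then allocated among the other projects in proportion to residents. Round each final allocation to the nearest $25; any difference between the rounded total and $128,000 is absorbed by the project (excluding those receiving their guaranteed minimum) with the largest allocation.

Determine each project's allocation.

Guaranteed amounts: East Interchange $56,500. Remaining pool $71,500.
Remaining pool split over remaining residents 6,714: Winslow Pavilion 15,356.42 → $15,350; Lakeview Terminal 25,377.49 → $25,375; Garrison Greenway 30,766.09 → $30,775.

East Interchange: $56,500 · Winslow Pavilion: $15,350 · Lakeview Terminal: $25,375 · Garrison Greenway: $30,775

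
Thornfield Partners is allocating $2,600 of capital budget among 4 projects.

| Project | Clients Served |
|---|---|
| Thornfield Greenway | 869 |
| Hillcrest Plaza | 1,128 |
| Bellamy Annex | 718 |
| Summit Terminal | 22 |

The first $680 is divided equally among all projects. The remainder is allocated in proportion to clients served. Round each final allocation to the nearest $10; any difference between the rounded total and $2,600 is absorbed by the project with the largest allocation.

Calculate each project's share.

Equal tier: $680 ÷ 4 = $170 apiece.
Remainder $1,920 by clients served (total 2,737): Thornfield Greenway 609.60 → $610; Hillcrest Plaza 791.29 → $790; Bellamy Annex 503.68 → $500; Summit Terminal 15.43 → $20.
Totals: Thornfield Greenway $170 + $610 = $780; Hillcrest Plaza $170 + $790 = $960; Bellamy Annex $170 + $500 = $670; Summit Terminal $170 + $20 = $190.

Thornfield Greenway: $780; Hillcrest Plaza: $960; Bellamy Annex: $670; Summit Terminal: $190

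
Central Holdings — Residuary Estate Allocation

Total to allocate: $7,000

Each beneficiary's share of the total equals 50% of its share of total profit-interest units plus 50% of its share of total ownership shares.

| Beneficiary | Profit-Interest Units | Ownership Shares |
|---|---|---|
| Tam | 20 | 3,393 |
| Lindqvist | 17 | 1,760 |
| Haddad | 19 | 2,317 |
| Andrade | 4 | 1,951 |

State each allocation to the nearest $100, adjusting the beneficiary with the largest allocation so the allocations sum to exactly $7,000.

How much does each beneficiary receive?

Profit-interest units total 60; ownership shares total 9,421.
Composite weights (50% profit-interest units + 50% ownership shares): Tam 0.3467; Lindqvist 0.2351; Haddad 0.2813; Andrade 0.1369.
Pro-rata amounts: Tam 2,427.20; Lindqvist 1,645.53; Haddad 1,969.12; Andrade 958.15.
Rounded to nearest $100: Tam $2,400; Lindqvist $1,600; Haddad $2,000; Andrade $1,000. Sum = $7,000.
Sum already equals the total — no adjustment.

Tam: $2,400 · Lindqvist: $1,600 · Haddad: $2,000 · Andrade: $1,000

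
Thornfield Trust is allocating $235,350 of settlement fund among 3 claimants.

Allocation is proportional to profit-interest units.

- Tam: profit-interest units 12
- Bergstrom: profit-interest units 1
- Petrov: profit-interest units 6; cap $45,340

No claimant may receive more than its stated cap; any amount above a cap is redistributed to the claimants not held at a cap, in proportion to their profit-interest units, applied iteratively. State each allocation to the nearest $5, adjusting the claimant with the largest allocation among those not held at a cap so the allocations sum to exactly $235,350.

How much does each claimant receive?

Tam: $175,395 | Bergstrom: $14,615 | Petrov: $45,340

Combined profit-interest units = 19.
Proportional shares (ignoring caps): Tam 148,642.11; Bergstrom 12,386.84; Petrov 74,321.05.
Cap binds for Petrov ($45,340); residual $190,010 reallocated over remaining profit-interest units 13.
Redistributed shares: Tam 175,393.85 → $175,395; Bergstrom 14,616.15 → $14,615.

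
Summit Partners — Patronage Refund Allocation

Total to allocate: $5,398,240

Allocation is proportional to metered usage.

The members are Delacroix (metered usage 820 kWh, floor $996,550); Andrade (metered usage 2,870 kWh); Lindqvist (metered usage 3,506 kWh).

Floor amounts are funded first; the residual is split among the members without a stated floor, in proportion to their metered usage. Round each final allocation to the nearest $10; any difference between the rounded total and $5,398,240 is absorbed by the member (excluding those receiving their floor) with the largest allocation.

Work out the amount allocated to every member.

Minimums first: Delacroix $996,550. Residual $4,401,690.
Residual split over remaining metered usage 6,376: Andrade 1,981,312.78 → $1,981,310; Lindqvist 2,420,377.22 → $2,420,380.

Delacroix: $996,550 | Andrade: $1,981,310 | Lindqvist: $2,420,380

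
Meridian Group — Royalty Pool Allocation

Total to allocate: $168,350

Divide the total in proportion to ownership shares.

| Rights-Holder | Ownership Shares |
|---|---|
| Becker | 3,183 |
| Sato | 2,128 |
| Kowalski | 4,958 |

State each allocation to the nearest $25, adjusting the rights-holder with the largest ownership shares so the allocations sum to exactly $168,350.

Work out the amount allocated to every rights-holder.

Becker: $52,175 | Sato: $34,875 | Kowalski: $81,300

Total ownership shares = 10,269.
Raw shares: Becker 3,183/10,269 × $168,350 = 52,182.11; Sato 2,128/10,269 × $168,350 = 34,886.43; Kowalski 4,958/10,269 × $168,350 = 81,281.46.
At nearest $25: Becker $52,175; Sato $34,875; Kowalski $81,275. Sum = $168,325.
Difference $168,350 − $168,325 = +$25 applied to largest ownership shares (Kowalski): Kowalski becomes $81,300.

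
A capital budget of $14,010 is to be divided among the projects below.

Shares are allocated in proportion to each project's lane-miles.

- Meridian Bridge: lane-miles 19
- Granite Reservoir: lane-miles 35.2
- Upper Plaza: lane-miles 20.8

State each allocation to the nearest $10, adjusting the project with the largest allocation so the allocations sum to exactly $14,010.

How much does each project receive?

Combined lane-miles = 75.
Pro-rata amounts: Meridian Bridge 19/75 × $14,010 = 3,549.20; Granite Reservoir 35.2/75 × $14,010 = 6,575.36; Upper Plaza 20.8/75 × $14,010 = 3,885.44.
After rounding ($10): Meridian Bridge $3,550; Granite Reservoir $6,580; Upper Plaza $3,890. Sum = $14,020.
Difference $14,010 − $14,020 = −$10 applied to largest allocation (Granite Reservoir): Granite Reservoir becomes $6,570.

Meridian Bridge: $3,550 | Granite Reservoir: $6,570 | Upper Plaza: $3,890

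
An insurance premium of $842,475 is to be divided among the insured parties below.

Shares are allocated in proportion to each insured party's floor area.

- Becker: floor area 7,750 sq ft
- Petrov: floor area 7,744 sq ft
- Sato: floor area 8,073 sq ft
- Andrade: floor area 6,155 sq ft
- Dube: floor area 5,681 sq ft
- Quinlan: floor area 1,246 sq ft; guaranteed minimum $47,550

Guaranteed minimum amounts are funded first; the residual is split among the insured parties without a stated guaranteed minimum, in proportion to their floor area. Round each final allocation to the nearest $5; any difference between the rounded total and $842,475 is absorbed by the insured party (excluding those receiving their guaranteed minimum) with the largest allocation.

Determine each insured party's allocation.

Minimums first: Quinlan $47,550. Remaining pool $794,925.
Remaining pool split over remaining floor area 35,403: Becker 174,015.44 → $174,015; Petrov 173,880.72 → $173,880; Sato 181,267.96 → $181,270; Andrade 138,201.94 → $138,200; Dube 127,558.93 → $127,560.

Becker: $174,015; Petrov: $173,880; Sato: $181,270; Andrade: $138,200; Dube: $127,560; Quinlan: $47,550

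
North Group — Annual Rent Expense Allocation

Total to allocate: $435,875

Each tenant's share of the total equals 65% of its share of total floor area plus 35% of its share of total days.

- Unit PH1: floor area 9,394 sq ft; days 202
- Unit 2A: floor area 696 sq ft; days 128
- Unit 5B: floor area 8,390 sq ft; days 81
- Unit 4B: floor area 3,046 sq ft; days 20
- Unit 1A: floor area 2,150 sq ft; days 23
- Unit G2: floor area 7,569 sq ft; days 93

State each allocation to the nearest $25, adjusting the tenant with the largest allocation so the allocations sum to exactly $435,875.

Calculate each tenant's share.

Totals — floor area 31,245, days 547.
Combined weights (65% floor area + 35% days): Unit PH1 0.3247; Unit 2A 0.0964; Unit 5B 0.2264; Unit 4B 0.0762; Unit 1A 0.0594; Unit G2 0.2170.
Unrounded shares: Unit PH1 141,518.55; Unit 2A 42,009.81; Unit 5B 98,668.19; Unit 4B 33,197.99; Unit 1A 25,910.06; Unit G2 94,570.40.
Rounded to nearest $25: Unit PH1 $141,525; Unit 2A $42,000; Unit 5B $98,675; Unit 4B $33,200; Unit 1A $25,900; Unit G2 $94,575. Sum = $435,875.
Rounded total matches; no reconciliation needed.

Unit PH1: $141,525 · Unit 2A: $42,000 · Unit 5B: $98,675 · Unit 4B: $33,200 · Unit 1A: $25,900 · Unit G2: $94,575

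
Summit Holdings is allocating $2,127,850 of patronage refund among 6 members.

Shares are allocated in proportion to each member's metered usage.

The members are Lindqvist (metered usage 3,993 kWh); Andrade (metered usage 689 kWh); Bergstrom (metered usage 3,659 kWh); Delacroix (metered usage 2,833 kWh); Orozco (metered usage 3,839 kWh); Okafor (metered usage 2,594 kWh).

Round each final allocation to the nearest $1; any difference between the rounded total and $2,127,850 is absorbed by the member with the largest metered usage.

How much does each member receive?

Total metered usage = 17,607.
Raw shares: Lindqvist 3,993/17,607 × $2,127,850 = 482,564.04; Andrade 689/17,607 × $2,127,850 = 83,267.37; Bergstrom 3,659/17,607 × $2,127,850 = 442,199.30; Delacroix 2,833/17,607 × $2,127,850 = 342,375.14; Orozco 3,839/17,607 × $2,127,850 = 463,952.75; Okafor 2,594/17,607 × $2,127,850 = 313,491.39.
After rounding ($1): Lindqvist $482,564; Andrade $83,267; Bergstrom $442,199; Delacroix $342,375; Orozco $463,953; Okafor $313,491. Sum = $2,127,849.
Difference $2,127,850 − $2,127,849 = +$1 applied to largest metered usage (Lindqvist): Lindqvist becomes $482,565.

Lindqvist: $482,565 | Andrade: $83,267 | Bergstrom: $442,199 | Delacroix: $342,375 | Orozco: $463,953 | Okafor: $313,491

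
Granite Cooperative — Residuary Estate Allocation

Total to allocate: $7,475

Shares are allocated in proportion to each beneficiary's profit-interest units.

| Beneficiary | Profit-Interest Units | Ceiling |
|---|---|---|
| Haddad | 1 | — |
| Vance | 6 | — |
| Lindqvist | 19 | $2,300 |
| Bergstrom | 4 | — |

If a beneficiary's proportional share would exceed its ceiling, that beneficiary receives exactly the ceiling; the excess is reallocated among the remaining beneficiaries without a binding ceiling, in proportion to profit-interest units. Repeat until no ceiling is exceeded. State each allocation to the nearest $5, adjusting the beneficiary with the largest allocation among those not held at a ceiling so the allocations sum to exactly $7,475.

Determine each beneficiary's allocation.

Profit-interest units total: 30.
Proportional shares (ignoring caps): Haddad 249.17; Vance 1,495.00; Lindqvist 4,734.17; Bergstrom 996.67.
Cap binds for Lindqvist ($2,300); remaining pool $5,175 reallocated over remaining profit-interest units 11.
Redistributed shares: Haddad 470.45 → $470; Vance 2,822.73 → $2,825; Bergstrom 1,881.82 → $1,880.

Haddad: $470; Vance: $2,825; Lindqvist: $2,300; Bergstrom: $1,880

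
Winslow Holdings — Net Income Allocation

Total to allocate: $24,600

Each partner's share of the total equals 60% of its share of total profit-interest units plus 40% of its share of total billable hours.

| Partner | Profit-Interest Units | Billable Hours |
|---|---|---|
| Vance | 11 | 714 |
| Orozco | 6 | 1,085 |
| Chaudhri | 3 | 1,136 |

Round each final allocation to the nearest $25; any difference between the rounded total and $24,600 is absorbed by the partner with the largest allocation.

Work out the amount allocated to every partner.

Vance: $10,500; Orozco: $8,075; Chaudhri: $6,025

Totals — profit-interest units 20, billable hours 2,935.
Composite weights (60% profit-interest units + 40% billable hours): Vance 0.4273; Orozco 0.3279; Chaudhri 0.2448.
Pro-rata amounts: Vance 10,511.79; Orozco 8,065.61; Chaudhri 6,022.60.
After rounding ($25): Vance $10,500; Orozco $8,075; Chaudhri $6,025. Sum = $24,600.
Sum already equals the total — no adjustment.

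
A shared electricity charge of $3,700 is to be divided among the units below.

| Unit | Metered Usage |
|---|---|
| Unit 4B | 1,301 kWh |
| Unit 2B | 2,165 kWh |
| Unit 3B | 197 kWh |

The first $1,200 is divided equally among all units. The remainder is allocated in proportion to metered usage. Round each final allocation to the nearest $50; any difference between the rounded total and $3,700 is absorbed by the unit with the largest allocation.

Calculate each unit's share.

Unit 4B: $1,300; Unit 2B: $1,850; Unit 3B: $550

$1,200 shared equally gives $400 per unit.
Remainder $2,500 by metered usage (total 3,663): Unit 4B 887.93 → $900; Unit 2B 1,477.61 → $1,500; Unit 3B 134.45 → $150.
Rounding difference −$50 on remainder applied to Unit 2B.
Totals: Unit 4B $400 + $900 = $1,300; Unit 2B $400 + $1,450 = $1,850; Unit 3B $400 + $150 = $550.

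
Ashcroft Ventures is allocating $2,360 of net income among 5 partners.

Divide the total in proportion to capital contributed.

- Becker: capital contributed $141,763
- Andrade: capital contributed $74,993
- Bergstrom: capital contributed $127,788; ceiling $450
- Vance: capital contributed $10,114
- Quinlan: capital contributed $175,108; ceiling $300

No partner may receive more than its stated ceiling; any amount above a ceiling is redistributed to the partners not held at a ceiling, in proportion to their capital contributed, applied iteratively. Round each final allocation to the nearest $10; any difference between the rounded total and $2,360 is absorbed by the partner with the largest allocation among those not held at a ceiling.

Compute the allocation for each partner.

Combined capital contributed = 529,766.
Unconstrained shares: Becker 631.53; Andrade 334.08; Bergstrom 569.27; Vance 45.06; Quinlan 780.07.
Cap binds for Bergstrom ($450), Quinlan ($300); remaining pool $1,610 reallocated over remaining capital contributed 226,870.
Redistributed shares: Becker 1,006.03 → $1,010; Andrade 532.19 → $530; Vance 71.77 → $70.

Becker: $1,010; Andrade: $530; Bergstrom: $450; Vance: $70; Quinlan: $300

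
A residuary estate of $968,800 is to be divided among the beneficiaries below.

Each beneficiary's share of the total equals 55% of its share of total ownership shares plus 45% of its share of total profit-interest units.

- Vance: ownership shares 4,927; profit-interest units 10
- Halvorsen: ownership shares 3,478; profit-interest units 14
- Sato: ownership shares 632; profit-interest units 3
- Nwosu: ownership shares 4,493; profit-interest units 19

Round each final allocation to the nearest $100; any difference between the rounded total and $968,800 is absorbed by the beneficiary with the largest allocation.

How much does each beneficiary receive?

Vance: $288,800 · Halvorsen: $269,700 · Sato: $53,300 · Nwosu: $357,000

Totals — ownership shares 13,530, profit-interest units 46.
Composite weights (55% ownership shares + 45% profit-interest units): Vance 0.2981; Halvorsen 0.2783; Sato 0.0550; Nwosu 0.3685.
Pro-rata amounts: Vance 288,809.59; Halvorsen 269,654.47; Sato 53,321.67; Nwosu 357,014.27.
After rounding ($100): Vance $288,800; Halvorsen $269,700; Sato $53,300; Nwosu $357,000. Sum = $968,800.
Rounded total matches; no reconciliation needed.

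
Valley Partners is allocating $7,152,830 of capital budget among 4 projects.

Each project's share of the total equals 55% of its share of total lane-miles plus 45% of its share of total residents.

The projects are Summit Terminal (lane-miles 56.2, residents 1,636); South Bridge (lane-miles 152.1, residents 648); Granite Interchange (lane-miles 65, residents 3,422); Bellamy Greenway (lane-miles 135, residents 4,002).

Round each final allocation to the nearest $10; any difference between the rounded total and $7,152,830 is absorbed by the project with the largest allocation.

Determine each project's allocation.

Totals — lane-miles 408.3, residents 9,708.
Combined weights (55% lane-miles + 45% residents): Summit Terminal 0.1515; South Bridge 0.2349; Granite Interchange 0.2462; Bellamy Greenway 0.3674.
Pro-rata amounts: Summit Terminal 1,083,929.15; South Bridge 1,680,365.68; Granite Interchange 1,760,883.14; Bellamy Greenway 2,627,652.03.
After rounding ($10): Summit Terminal $1,083,930; South Bridge $1,680,370; Granite Interchange $1,760,880; Bellamy Greenway $2,627,650. Sum = $7,152,830.
Sum already equals the total — no adjustment.

Summit Terminal: $1,083,930; South Bridge: $1,680,370; Granite Interchange: $1,760,880; Bellamy Greenway: $2,627,650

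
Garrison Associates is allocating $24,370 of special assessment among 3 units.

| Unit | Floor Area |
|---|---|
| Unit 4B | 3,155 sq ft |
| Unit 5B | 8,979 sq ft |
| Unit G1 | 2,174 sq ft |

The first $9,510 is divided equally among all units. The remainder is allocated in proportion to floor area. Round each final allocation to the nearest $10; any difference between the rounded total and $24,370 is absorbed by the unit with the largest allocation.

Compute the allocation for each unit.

Unit 4B: $6,450; Unit 5B: $12,490; Unit G1: $5,430

Equal tier: $9,510 ÷ 3 = $3,170 apiece.
Remainder $14,860 by floor area (total 14,308): Unit 4B 3,276.72 → $3,280; Unit 5B 9,325.41 → $9,330; Unit G1 2,257.87 → $2,260.
Rounding difference −$10 on remainder applied to Unit 5B.
Totals: Unit 4B $3,170 + $3,280 = $6,450; Unit 5B $3,170 + $9,320 = $12,490; Unit G1 $3,170 + $2,260 = $5,430.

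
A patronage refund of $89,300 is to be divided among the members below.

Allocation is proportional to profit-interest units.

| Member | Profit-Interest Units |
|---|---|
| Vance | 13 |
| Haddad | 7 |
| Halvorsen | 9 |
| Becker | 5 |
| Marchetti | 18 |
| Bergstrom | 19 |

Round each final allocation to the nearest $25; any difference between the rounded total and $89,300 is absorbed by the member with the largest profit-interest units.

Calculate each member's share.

Vance: $16,350 | Haddad: $8,800 | Halvorsen: $11,325 | Becker: $6,300 | Marchetti: $22,650 | Bergstrom: $23,875

Profit-interest units total: 71.
Pro-rata amounts: Vance 13/71 × $89,300 = 16,350.70; Haddad 7/71 × $89,300 = 8,804.23; Halvorsen 9/71 × $89,300 = 11,319.72; Becker 5/71 × $89,300 = 6,288.73; Marchetti 18/71 × $89,300 = 22,639.44; Bergstrom 19/71 × $89,300 = 23,897.18.
At nearest $25: Vance $16,350; Haddad $8,800; Halvorsen $11,325; Becker $6,300; Marchetti $22,650; Bergstrom $23,900. Sum = $89,325.
Difference $89,300 − $89,325 = −$25 applied to largest profit-interest units (Bergstrom): Bergstrom becomes $23,875.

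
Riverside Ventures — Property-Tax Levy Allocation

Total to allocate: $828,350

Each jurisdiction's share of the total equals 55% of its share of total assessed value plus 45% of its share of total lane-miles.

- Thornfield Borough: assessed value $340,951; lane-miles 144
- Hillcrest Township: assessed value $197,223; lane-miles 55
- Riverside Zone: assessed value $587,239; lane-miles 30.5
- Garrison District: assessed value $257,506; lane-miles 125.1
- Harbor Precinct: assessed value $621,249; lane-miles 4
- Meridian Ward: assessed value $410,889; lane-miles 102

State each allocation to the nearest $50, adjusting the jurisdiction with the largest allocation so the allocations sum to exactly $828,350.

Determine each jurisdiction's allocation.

Totals — assessed value 2,415,057, lane-miles 460.6.
Combined weights (55% assessed value + 45% lane-miles): Thornfield Borough 0.2183; Hillcrest Township 0.0986; Riverside Zone 0.1635; Garrison District 0.1809; Harbor Precinct 0.1454; Meridian Ward 0.1932.
Unrounded shares: Thornfield Borough 180,856.58; Hillcrest Township 81,716.24; Riverside Zone 135,463.94; Garrison District 149,819.43; Harbor Precinct 120,433.71; Meridian Ward 160,060.10.
At nearest $50: Thornfield Borough $180,850; Hillcrest Township $81,700; Riverside Zone $135,450; Garrison District $149,800; Harbor Precinct $120,450; Meridian Ward $160,050. Sum = $828,300.
Difference $828,350 − $828,300 = +$50 applied to largest allocation (Thornfield Borough): Thornfield Borough becomes $180,900.

Thornfield Borough: $180,900 | Hillcrest Township: $81,700 | Riverside Zone: $135,450 | Garrison District: $149,800 | Harbor Precinct: $120,450 | Meridian Ward: $160,050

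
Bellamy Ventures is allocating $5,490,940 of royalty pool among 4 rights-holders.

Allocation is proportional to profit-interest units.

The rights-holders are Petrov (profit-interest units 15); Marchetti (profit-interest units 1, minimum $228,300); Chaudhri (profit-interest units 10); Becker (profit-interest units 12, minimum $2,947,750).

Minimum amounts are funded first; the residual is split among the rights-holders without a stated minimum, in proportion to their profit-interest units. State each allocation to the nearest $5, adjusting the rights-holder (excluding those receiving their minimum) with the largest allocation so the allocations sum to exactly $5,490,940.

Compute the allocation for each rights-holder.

Petrov: $1,388,935; Marchetti: $228,300; Chaudhri: $925,955; Becker: $2,947,750

Minimums first: Marchetti $228,300; Becker $2,947,750. Balance $2,314,890.
Balance split over remaining profit-interest units 25: Petrov 1,388,934.00 → $1,388,935; Chaudhri 925,956.00 → $925,955.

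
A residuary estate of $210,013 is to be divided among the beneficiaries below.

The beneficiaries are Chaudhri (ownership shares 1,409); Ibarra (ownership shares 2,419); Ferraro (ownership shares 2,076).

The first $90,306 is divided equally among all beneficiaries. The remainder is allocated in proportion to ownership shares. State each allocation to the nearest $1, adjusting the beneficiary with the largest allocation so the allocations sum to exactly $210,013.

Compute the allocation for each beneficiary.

$90,306 shared equally gives $30,102 per beneficiary.
Remainder $119,707 by ownership shares (total 5,904): Chaudhri 28,568.29 → $28,568; Ibarra 49,046.62 → $49,047; Ferraro 42,092.10 → $42,092.
Totals: Chaudhri $30,102 + $28,568 = $58,670; Ibarra $30,102 + $49,047 = $79,149; Ferraro $30,102 + $42,092 = $72,194.

Chaudhri: $58,670; Ibarra: $79,149; Ferraro: $72,194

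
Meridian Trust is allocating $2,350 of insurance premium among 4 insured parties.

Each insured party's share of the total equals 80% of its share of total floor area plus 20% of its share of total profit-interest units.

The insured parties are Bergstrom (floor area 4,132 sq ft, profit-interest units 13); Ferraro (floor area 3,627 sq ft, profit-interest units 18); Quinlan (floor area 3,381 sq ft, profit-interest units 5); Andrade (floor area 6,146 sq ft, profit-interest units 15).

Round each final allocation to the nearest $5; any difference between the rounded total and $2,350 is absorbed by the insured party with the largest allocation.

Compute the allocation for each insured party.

Totals — floor area 17,286, profit-interest units 51.
Blended shares (80% floor area + 20% profit-interest units): Bergstrom 0.2422; Ferraro 0.2384; Quinlan 0.1761; Andrade 0.3433.
Unrounded shares: Bergstrom 569.19; Ferraro 560.35; Quinlan 413.79; Andrade 806.67.
Rounded to nearest $5: Bergstrom $570; Ferraro $560; Quinlan $415; Andrade $805. Sum = $2,350.
No rounding difference to absorb.

Bergstrom: $570 · Ferraro: $560 · Quinlan: $415 · Andrade: $805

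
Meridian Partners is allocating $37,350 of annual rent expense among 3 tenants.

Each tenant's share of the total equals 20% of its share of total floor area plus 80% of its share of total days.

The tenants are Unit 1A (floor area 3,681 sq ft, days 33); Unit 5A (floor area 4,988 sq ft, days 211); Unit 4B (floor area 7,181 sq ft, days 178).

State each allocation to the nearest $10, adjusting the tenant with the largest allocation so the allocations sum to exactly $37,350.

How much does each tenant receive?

Unit 1A: $4,070 · Unit 5A: $17,290 · Unit 4B: $15,990

Totals — floor area 15,850, days 422.
Combined weights (20% floor area + 80% days): Unit 1A 0.1090; Unit 5A 0.4629; Unit 4B 0.4281.
Unrounded shares: Unit 1A 4,071.42; Unit 5A 17,290.81; Unit 4B 15,987.77.
Rounded to nearest $10: Unit 1A $4,070; Unit 5A $17,290; Unit 4B $15,990. Sum = $37,350.
No rounding difference to absorb.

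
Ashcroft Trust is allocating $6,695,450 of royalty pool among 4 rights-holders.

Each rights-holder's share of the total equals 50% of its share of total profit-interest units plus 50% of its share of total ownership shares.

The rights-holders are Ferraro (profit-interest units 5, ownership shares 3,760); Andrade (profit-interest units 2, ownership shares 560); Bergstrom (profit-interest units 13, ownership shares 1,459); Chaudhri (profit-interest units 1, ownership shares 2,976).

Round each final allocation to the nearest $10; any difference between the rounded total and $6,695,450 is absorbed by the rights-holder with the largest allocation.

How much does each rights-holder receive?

Ferraro: $2,234,820; Andrade: $532,960; Bergstrom: $2,630,300; Chaudhri: $1,297,370

Profit-interest units total 21; ownership shares total 8,755.
Blended shares (50% profit-interest units + 50% ownership shares): Ferraro 0.3338; Andrade 0.0796; Bergstrom 0.3928; Chaudhri 0.1938.
Proportional shares: Ferraro 2,234,821.07; Andrade 532,962.99; Bergstrom 2,630,291.63; Chaudhri 1,297,374.31.
Rounded to nearest $10: Ferraro $2,234,820; Andrade $532,960; Bergstrom $2,630,290; Chaudhri $1,297,370. Sum = $6,695,440.
Difference $6,695,450 − $6,695,440 = +$10 applied to largest allocation (Bergstrom): Bergstrom becomes $2,630,300.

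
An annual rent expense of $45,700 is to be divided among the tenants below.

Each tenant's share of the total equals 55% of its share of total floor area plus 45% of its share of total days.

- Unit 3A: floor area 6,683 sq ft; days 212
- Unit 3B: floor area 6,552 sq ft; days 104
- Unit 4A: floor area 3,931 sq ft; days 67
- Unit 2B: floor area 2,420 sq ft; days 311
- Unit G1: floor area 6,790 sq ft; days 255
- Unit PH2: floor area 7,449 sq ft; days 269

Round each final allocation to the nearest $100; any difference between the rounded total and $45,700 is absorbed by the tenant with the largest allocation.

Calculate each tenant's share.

Totals — floor area 33,825, days 1,218.
Composite weights (55% floor area + 45% days): Unit 3A 0.1870; Unit 3B 0.1450; Unit 4A 0.0887; Unit 2B 0.1543; Unit G1 0.2046; Unit PH2 0.2205.
Pro-rata amounts: Unit 3A 8,545.52; Unit 3B 6,624.68; Unit 4A 4,052.33; Unit 2B 7,049.27; Unit G1 9,351.06; Unit PH2 10,077.13.
After rounding ($100): Unit 3A $8,500; Unit 3B $6,600; Unit 4A $4,100; Unit 2B $7,000; Unit G1 $9,400; Unit PH2 $10,100. Sum = $45,700.
Rounded total matches; no reconciliation needed.

Unit 3A: $8,500; Unit 3B: $6,600; Unit 4A: $4,100; Unit 2B: $7,000; Unit G1: $9,400; Unit PH2: $10,100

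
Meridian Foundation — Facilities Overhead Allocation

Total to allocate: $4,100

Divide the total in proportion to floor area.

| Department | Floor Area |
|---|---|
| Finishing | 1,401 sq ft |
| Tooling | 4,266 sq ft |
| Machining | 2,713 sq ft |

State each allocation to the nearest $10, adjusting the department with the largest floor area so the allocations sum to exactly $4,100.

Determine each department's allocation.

Finishing: $690 · Tooling: $2,080 · Machining: $1,330

Floor area total: 8,380.
Unrounded shares: Finishing 1,401/8,380 × $4,100 = 685.45; Tooling 4,266/8,380 × $4,100 = 2,087.18; Machining 2,713/8,380 × $4,100 = 1,327.36.
Rounded to nearest $10: Finishing $690; Tooling $2,090; Machining $1,330. Sum = $4,110.
Difference $4,100 − $4,110 = −$10 applied to largest floor area (Tooling): Tooling becomes $2,080.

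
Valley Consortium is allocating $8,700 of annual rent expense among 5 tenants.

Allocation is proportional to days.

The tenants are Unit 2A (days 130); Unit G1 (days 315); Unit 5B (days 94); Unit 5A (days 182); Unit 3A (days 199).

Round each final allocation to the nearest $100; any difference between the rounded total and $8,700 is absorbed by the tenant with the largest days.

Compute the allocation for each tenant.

Unit 2A: $1,200 · Unit G1: $3,000 · Unit 5B: $900 · Unit 5A: $1,700 · Unit 3A: $1,900

Total days = 130 + 315 + 94 + 182 + 199 = 920.
Proportional shares: Unit 2A 1,229.35; Unit G1 2,978.80; Unit 5B 888.91; Unit 5A 1,721.09; Unit 3A 1,881.85.
After rounding ($100): Unit 2A $1,200; Unit G1 $3,000; Unit 5B $900; Unit 5A $1,700; Unit 3A $1,900. Sum = $8,700.
Rounded total matches; no reconciliation needed.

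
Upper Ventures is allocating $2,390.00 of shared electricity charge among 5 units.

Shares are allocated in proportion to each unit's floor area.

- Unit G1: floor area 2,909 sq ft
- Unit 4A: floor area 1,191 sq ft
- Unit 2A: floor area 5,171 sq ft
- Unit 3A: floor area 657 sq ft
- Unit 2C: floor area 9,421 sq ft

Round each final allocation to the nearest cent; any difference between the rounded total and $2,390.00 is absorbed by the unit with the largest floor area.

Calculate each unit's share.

Floor area total: 2,909 + 1,191 + 5,171 + 657 + 9,421 = 19,349.
Pro-rata amounts: Unit G1 359.3214; Unit 4A 147.1130; Unit 2A 638.724999; Unit 3A 81.1530; Unit 2C 1,163.6875.
At nearest cent: Unit G1 $359.32; Unit 4A $147.11; Unit 2A $638.72; Unit 3A $81.15; Unit 2C $1,163.69. Sum = $2,389.99.
Difference $2,390.00 − $2,389.99 = +$0.01 applied to largest floor area (Unit 2C): Unit 2C becomes $1,163.70.

Unit G1: $359.32 | Unit 4A: $147.11 | Unit 2A: $638.72 | Unit 3A: $81.15 | Unit 2C: $1,163.70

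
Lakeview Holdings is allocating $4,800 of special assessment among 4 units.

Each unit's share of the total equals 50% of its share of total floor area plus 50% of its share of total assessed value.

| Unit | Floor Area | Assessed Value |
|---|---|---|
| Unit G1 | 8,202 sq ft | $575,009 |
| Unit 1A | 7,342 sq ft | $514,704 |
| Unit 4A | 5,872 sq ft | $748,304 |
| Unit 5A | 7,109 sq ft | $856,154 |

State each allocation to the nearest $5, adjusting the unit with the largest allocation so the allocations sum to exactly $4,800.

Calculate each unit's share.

Unit G1: $1,200; Unit 1A: $1,075; Unit 4A: $1,160; Unit 5A: $1,365

Floor area total 28,525; assessed value total 2,694,171.
Combined weights (50% floor area + 50% assessed value): Unit G1 0.2505; Unit 1A 0.2242; Unit 4A 0.2418; Unit 5A 0.2835.
Raw shares: Unit G1 1,202.31; Unit 1A 1,076.24; Unit 4A 1,160.65; Unit 5A 1,360.80.
Rounded to nearest $5: Unit G1 $1,200; Unit 1A $1,075; Unit 4A $1,160; Unit 5A $1,360. Sum = $4,795.
Difference $4,800 − $4,795 = +$5 applied to largest allocation (Unit 5A): Unit 5A becomes $1,365.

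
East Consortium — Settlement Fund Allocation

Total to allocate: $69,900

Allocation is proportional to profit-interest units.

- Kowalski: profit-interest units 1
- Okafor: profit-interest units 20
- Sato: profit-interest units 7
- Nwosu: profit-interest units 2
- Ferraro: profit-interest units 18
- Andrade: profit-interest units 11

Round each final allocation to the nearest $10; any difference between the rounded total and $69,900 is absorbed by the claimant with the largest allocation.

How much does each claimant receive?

Kowalski: $1,180 | Okafor: $23,700 | Sato: $8,290 | Nwosu: $2,370 | Ferraro: $21,330 | Andrade: $13,030

Total profit-interest units = 59.
Unrounded shares: Kowalski 1/59 × $69,900 = 1,184.75; Okafor 20/59 × $69,900 = 23,694.92; Sato 7/59 × $69,900 = 8,293.22; Nwosu 2/59 × $69,900 = 2,369.49; Ferraro 18/59 × $69,900 = 21,325.42; Andrade 11/59 × $69,900 = 13,032.20.
Rounded to nearest $10: Kowalski $1,180; Okafor $23,690; Sato $8,290; Nwosu $2,370; Ferraro $21,330; Andrade $13,030. Sum = $69,890.
Difference $69,900 − $69,890 = +$10 applied to largest allocation (Okafor): Okafor becomes $23,700.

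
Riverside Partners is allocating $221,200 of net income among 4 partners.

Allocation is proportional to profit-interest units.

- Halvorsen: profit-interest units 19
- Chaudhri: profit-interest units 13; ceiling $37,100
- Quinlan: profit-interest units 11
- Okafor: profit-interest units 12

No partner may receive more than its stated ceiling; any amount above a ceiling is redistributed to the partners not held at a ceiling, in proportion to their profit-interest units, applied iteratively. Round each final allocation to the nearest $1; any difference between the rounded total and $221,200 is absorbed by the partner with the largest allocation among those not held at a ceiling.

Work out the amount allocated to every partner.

Combined profit-interest units = 55.
Pro-rata shares before constraints: Halvorsen 76,414.55; Chaudhri 52,283.64; Quinlan 44,240.00; Okafor 48,261.82.
Cap binds for Chaudhri ($37,100); balance $184,100 reallocated over remaining profit-interest units 42.
Shares after redistribution: Halvorsen 83,283.33 → $83,283; Quinlan 48,216.67 → $48,217; Okafor 52,600.00 → $52,600.

Halvorsen: $83,283; Chaudhri: $37,100; Quinlan: $48,217; Okafor: $52,600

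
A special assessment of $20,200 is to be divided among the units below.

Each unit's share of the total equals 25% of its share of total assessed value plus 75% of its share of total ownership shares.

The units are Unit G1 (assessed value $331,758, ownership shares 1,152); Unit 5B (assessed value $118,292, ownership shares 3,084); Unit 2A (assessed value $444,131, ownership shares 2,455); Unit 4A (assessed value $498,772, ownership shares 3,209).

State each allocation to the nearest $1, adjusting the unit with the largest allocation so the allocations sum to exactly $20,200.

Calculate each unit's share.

Unit G1: $2,966 | Unit 5B: $5,148 | Unit 2A: $5,367 | Unit 4A: $6,719

Totals — assessed value 1,392,953, ownership shares 9,900.
Composite weights (25% assessed value + 75% ownership shares): Unit G1 0.1468; Unit 5B 0.2549; Unit 2A 0.2657; Unit 4A 0.3326.
Proportional shares: Unit G1 2,965.66; Unit 5B 5,148.31; Unit 2A 5,367.04; Unit 4A 6,718.99.
After rounding ($1): Unit G1 $2,966; Unit 5B $5,148; Unit 2A $5,367; Unit 4A $6,719. Sum = $20,200.
No rounding difference to absorb.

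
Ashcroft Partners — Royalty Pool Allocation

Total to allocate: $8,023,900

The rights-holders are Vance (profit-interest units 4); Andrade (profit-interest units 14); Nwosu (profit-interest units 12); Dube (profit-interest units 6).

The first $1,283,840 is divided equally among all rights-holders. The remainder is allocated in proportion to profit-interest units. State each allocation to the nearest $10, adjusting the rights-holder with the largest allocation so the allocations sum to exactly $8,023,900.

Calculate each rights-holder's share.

Vance: $1,069,860 | Andrade: $2,942,090 | Nwosu: $2,567,650 | Dube: $1,444,300

Equal tier: $1,283,840 ÷ 4 = $320,960 apiece.
Remainder $6,740,060 by profit-interest units (total 36): Vance 748,895.56 → $748,900; Andrade 2,621,134.44 → $2,621,130; Nwosu 2,246,686.67 → $2,246,690; Dube 1,123,343.33 → $1,123,340.
Totals: Vance $320,960 + $748,900 = $1,069,860; Andrade $320,960 + $2,621,130 = $2,942,090; Nwosu $320,960 + $2,246,690 = $2,567,650; Dube $320,960 + $1,123,340 = $1,444,300.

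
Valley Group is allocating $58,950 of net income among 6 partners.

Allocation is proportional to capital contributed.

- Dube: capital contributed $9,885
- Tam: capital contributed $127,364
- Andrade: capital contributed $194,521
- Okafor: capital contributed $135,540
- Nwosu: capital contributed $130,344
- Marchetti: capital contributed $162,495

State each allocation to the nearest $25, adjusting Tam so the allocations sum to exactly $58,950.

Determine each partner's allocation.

Dube: $775 · Tam: $9,900 · Andrade: $15,075 · Okafor: $10,500 · Nwosu: $10,100 · Marchetti: $12,600

Sum of capital contributed: 760,149.
Raw shares: Dube 9,885/760,149 × $58,950 = 766.59; Tam 127,364/760,149 × $58,950 = 9,877.15; Andrade 194,521/760,149 × $58,950 = 15,085.22; Okafor 135,540/760,149 × $58,950 = 10,511.21; Nwosu 130,344/760,149 × $58,950 = 10,108.25; Marchetti 162,495/760,149 × $58,950 = 12,601.58.
After rounding ($25): Dube $775; Tam $9,875; Andrade $15,075; Okafor $10,500; Nwosu $10,100; Marchetti $12,600. Sum = $58,925.
Difference $58,950 − $58,925 = +$25 applied to Tam: Tam becomes $9,900.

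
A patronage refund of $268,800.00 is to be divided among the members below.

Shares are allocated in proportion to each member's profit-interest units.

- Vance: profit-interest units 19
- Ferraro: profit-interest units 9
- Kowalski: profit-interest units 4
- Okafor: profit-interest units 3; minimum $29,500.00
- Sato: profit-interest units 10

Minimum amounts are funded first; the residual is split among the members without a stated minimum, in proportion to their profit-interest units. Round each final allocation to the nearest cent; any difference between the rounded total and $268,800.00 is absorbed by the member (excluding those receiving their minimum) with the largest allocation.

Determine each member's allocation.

Minimums first: Okafor $29,500.00. Remaining pool $239,300.00.
Remaining pool split over remaining profit-interest units 42: Vance 108,254.7619 → $108,254.76; Ferraro 51,278.5714 → $51,278.57; Kowalski 22,790.4762 → $22,790.48; Sato 56,976.1905 → $56,976.19.

Vance: $108,254.76 | Ferraro: $51,278.57 | Kowalski: $22,790.48 | Okafor: $29,500.00 | Sato: $56,976.19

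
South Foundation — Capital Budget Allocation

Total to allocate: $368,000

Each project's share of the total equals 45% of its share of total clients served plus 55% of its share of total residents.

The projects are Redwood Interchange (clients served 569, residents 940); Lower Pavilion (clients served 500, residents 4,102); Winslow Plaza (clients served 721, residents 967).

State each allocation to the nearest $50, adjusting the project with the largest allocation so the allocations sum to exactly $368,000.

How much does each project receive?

Redwood Interchange: $84,300 | Lower Pavilion: $184,450 | Winslow Plaza: $99,250

Clients served total 1,790; residents total 6,009.
Blended shares (45% clients served + 55% residents): Redwood Interchange 0.2291; Lower Pavilion 0.5012; Winslow Plaza 0.2698.
Raw shares: Redwood Interchange 84,302.29; Lower Pavilion 184,423.87; Winslow Plaza 99,273.85.
Rounded to nearest $50: Redwood Interchange $84,300; Lower Pavilion $184,400; Winslow Plaza $99,250. Sum = $367,950.
Difference $368,000 − $367,950 = +$50 applied to largest allocation (Lower Pavilion): Lower Pavilion becomes $184,450.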